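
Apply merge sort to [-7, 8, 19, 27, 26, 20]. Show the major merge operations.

Divide and conquer:
  Merge [8] + [19] -> [8, 19]
  Merge [-7] + [8, 19] -> [-7, 8, 19]
  Merge [26] + [20] -> [20, 26]
  Merge [27] + [20, 26] -> [20, 26, 27]
  Merge [-7, 8, 19] + [20, 26, 27] -> [-7, 8, 19, 20, 26, 27]


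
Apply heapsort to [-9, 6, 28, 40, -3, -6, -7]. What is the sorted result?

Build heap: [40, 6, 28, -9, -3, -6, -7]
Extract 40: [28, 6, -6, -9, -3, -7, 40]
Extract 28: [6, -3, -6, -9, -7, 28, 40]
Extract 6: [-3, -7, -6, -9, 6, 28, 40]
Extract -3: [-6, -7, -9, -3, 6, 28, 40]
Extract -6: [-7, -9, -6, -3, 6, 28, 40]
Extract -7: [-9, -7, -6, -3, 6, 28, 40]


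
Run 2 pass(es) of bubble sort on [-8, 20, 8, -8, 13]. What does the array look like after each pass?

After pass 1: [-8, 8, -8, 13, 20] (3 swaps)
After pass 2: [-8, -8, 8, 13, 20] (1 swaps)
Total swaps: 4


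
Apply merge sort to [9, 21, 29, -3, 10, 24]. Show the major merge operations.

Divide and conquer:
  Merge [21] + [29] -> [21, 29]
  Merge [9] + [21, 29] -> [9, 21, 29]
  Merge [10] + [24] -> [10, 24]
  Merge [-3] + [10, 24] -> [-3, 10, 24]
  Merge [9, 21, 29] + [-3, 10, 24] -> [-3, 9, 10, 21, 24, 29]


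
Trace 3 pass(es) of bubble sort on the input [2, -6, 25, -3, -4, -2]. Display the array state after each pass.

After pass 1: [-6, 2, -3, -4, -2, 25] (4 swaps)
After pass 2: [-6, -3, -4, -2, 2, 25] (3 swaps)
After pass 3: [-6, -4, -3, -2, 2, 25] (1 swaps)
Total swaps: 8


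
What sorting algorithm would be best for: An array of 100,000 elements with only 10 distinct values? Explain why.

Best choice: 3-way quicksort or Counting sort
Reason: 3-way (Dutch national flag) partitioning groups every copy of the pivot together, so with only d=10 distinct keys quicksort finishes in O(n log d) expected time, which is effectively linear; counting sort runs in O(n + k) where k is the size of the key range (not the number of distinct values), so it is linear when the 10 values are integers drawn from a small known range


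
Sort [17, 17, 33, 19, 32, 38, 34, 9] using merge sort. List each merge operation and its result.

Divide and conquer:
  Merge [17] + [17] -> [17, 17]
  Merge [33] + [19] -> [19, 33]
  Merge [17, 17] + [19, 33] -> [17, 17, 19, 33]
  Merge [32] + [38] -> [32, 38]
  Merge [34] + [9] -> [9, 34]
  Merge [32, 38] + [9, 34] -> [9, 32, 34, 38]
  Merge [17, 17, 19, 33] + [9, 32, 34, 38] -> [9, 17, 17, 19, 32, 33, 34, 38]


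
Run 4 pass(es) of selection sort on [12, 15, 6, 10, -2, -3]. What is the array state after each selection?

Pass 1: Select minimum -3 at index 5, swap -> [-3, 15, 6, 10, -2, 12]
Pass 2: Select minimum -2 at index 4, swap -> [-3, -2, 6, 10, 15, 12]
Pass 3: Select minimum 6 at index 2, swap -> [-3, -2, 6, 10, 15, 12]
Pass 4: Select minimum 10 at index 3, swap -> [-3, -2, 6, 10, 15, 12]


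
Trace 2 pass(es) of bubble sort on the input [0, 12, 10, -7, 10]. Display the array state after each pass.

After pass 1: [0, 10, -7, 10, 12] (3 swaps)
After pass 2: [0, -7, 10, 10, 12] (1 swaps)
Total swaps: 4


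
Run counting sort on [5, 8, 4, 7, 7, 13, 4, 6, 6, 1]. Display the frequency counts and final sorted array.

Count array: [0, 1, 0, 0, 2, 1, 2, 2, 1, 0, 0, 0, 0, 1]
(count[i] = number of elements equal to i)
Cumulative count: [0, 1, 1, 1, 3, 4, 6, 8, 9, 9, 9, 9, 9, 10]
Sorted: [1, 4, 4, 5, 6, 6, 7, 7, 8, 13]


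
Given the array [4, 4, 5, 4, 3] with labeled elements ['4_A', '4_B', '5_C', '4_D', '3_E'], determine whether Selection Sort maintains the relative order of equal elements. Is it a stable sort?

Trace Selection Sort on the labeled array (the key is the number; the letter only tracks identity):
  Pass 1: minimum of unsorted part is 3_E at index 4; swap it with 4_A at index 0 -> [3_E, 4_B, 5_C, 4_D, 4_A]
  Pass 2: minimum 4_B is already at index 1; no swap -> [3_E, 4_B, 5_C, 4_D, 4_A]
  Pass 3: minimum of unsorted part is 4_D at index 3; swap it with 5_C at index 2 -> [3_E, 4_B, 4_D, 5_C, 4_A]
  Pass 4: minimum of unsorted part is 4_A at index 4; swap it with 5_C at index 3 -> [3_E, 4_B, 4_D, 4_A, 5_C]
Final order: [3_E, 4_B, 4_D, 4_A, 5_C]
Equal keys:
  value 4: originally 4_A, 4_B, 4_D; after sorting 4_B, 4_D, 4_A -> order changed
Equal keys were reordered, so Selection Sort is not stable: the long-range swap that moves the minimum into place can carry an element past an equal key. (One such input is enough; an unstable sort may happen to preserve order on other inputs, but it gives no guarantee.)
Answer: Not stable


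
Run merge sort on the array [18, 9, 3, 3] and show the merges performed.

Divide and conquer:
  Merge [18] + [9] -> [9, 18]
  Merge [3] + [3] -> [3, 3]
  Merge [9, 18] + [3, 3] -> [3, 3, 9, 18]


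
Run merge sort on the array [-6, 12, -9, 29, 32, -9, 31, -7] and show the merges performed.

Divide and conquer:
  Merge [-6] + [12] -> [-6, 12]
  Merge [-9] + [29] -> [-9, 29]
  Merge [-6, 12] + [-9, 29] -> [-9, -6, 12, 29]
  Merge [32] + [-9] -> [-9, 32]
  Merge [31] + [-7] -> [-7, 31]
  Merge [-9, 32] + [-7, 31] -> [-9, -7, 31, 32]
  Merge [-9, -6, 12, 29] + [-9, -7, 31, 32] -> [-9, -9, -7, -6, 12, 29, 31, 32]


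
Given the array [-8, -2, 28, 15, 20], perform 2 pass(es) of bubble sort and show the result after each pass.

After pass 1: [-8, -2, 15, 20, 28] (2 swaps)
After pass 2: [-8, -2, 15, 20, 28] (0 swaps)
Total swaps: 2


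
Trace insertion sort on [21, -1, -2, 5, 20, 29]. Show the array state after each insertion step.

First element 21 is already 'sorted'
Insert -1: shifted 1 elements -> [-1, 21, -2, 5, 20, 29]
Insert -2: shifted 2 elements -> [-2, -1, 21, 5, 20, 29]
Insert 5: shifted 1 elements -> [-2, -1, 5, 21, 20, 29]
Insert 20: shifted 1 elements -> [-2, -1, 5, 20, 21, 29]
Insert 29: shifted 0 elements -> [-2, -1, 5, 20, 21, 29]


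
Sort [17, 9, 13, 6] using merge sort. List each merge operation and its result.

Divide and conquer:
  Merge [17] + [9] -> [9, 17]
  Merge [13] + [6] -> [6, 13]
  Merge [9, 17] + [6, 13] -> [6, 9, 13, 17]


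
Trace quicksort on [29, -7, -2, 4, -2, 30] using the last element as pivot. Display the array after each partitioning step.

Partition 1: pivot=30 at index 5 -> [29, -7, -2, 4, -2, 30]
Partition 2: pivot=-2 at index 2 -> [-7, -2, -2, 4, 29, 30]
Partition 3: pivot=-2 at index 1 -> [-7, -2, -2, 4, 29, 30]
Partition 4: pivot=29 at index 4 -> [-7, -2, -2, 4, 29, 30]


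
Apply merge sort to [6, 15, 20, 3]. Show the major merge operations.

Divide and conquer:
  Merge [6] + [15] -> [6, 15]
  Merge [20] + [3] -> [3, 20]
  Merge [6, 15] + [3, 20] -> [3, 6, 15, 20]


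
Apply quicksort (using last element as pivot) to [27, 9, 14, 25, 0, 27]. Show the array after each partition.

Partition 1: pivot=27 at index 5 -> [27, 9, 14, 25, 0, 27]
Partition 2: pivot=0 at index 0 -> [0, 9, 14, 25, 27, 27]
Partition 3: pivot=27 at index 4 -> [0, 9, 14, 25, 27, 27]
Partition 4: pivot=25 at index 3 -> [0, 9, 14, 25, 27, 27]
Partition 5: pivot=14 at index 2 -> [0, 9, 14, 25, 27, 27]


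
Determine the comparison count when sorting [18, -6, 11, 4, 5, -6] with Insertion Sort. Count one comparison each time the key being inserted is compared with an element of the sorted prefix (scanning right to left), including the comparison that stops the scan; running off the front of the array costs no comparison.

Insert -6: 18 > -6 (shift), reached front = 1 comparison(s) -> [-6, 18, 11, 4, 5, -6]
Insert 11: 18 > 11 (shift), -6 <= 11 (stop) = 2 comparison(s) -> [-6, 11, 18, 4, 5, -6]
Insert 4: 18 > 4 (shift), 11 > 4 (shift), -6 <= 4 (stop) = 3 comparison(s) -> [-6, 4, 11, 18, 5, -6]
Insert 5: 18 > 5 (shift), 11 > 5 (shift), 4 <= 5 (stop) = 3 comparison(s) -> [-6, 4, 5, 11, 18, -6]
Insert -6: 18 > -6 (shift), 11 > -6 (shift), 5 > -6 (shift), 4 > -6 (shift), -6 <= -6 (stop) = 5 comparison(s) -> [-6, -6, 4, 5, 11, 18]
Total comparisons: 1 + 2 + 3 + 3 + 5 = 14


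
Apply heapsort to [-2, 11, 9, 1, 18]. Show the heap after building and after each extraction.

Build heap: [18, 11, 9, 1, -2]
Extract 18: [11, 1, 9, -2, 18]
Extract 11: [9, 1, -2, 11, 18]
Extract 9: [1, -2, 9, 11, 18]
Extract 1: [-2, 1, 9, 11, 18]


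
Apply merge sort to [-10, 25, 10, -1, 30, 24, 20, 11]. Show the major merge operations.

Divide and conquer:
  Merge [-10] + [25] -> [-10, 25]
  Merge [10] + [-1] -> [-1, 10]
  Merge [-10, 25] + [-1, 10] -> [-10, -1, 10, 25]
  Merge [30] + [24] -> [24, 30]
  Merge [20] + [11] -> [11, 20]
  Merge [24, 30] + [11, 20] -> [11, 20, 24, 30]
  Merge [-10, -1, 10, 25] + [11, 20, 24, 30] -> [-10, -1, 10, 11, 20, 24, 25, 30]


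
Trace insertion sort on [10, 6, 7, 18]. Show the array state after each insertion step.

First element 10 is already 'sorted'
Insert 6: shifted 1 elements -> [6, 10, 7, 18]
Insert 7: shifted 1 elements -> [6, 7, 10, 18]
Insert 18: shifted 0 elements -> [6, 7, 10, 18]


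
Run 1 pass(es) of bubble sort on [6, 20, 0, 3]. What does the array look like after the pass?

After pass 1: [6, 0, 3, 20] (2 swaps)
Total swaps: 2


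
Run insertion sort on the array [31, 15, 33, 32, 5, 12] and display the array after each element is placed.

First element 31 is already 'sorted'
Insert 15: shifted 1 elements -> [15, 31, 33, 32, 5, 12]
Insert 33: shifted 0 elements -> [15, 31, 33, 32, 5, 12]
Insert 32: shifted 1 elements -> [15, 31, 32, 33, 5, 12]
Insert 5: shifted 4 elements -> [5, 15, 31, 32, 33, 12]
Insert 12: shifted 4 elements -> [5, 12, 15, 31, 32, 33]


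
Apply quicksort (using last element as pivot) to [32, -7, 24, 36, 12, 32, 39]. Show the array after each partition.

Partition 1: pivot=39 at index 6 -> [32, -7, 24, 36, 12, 32, 39]
Partition 2: pivot=32 at index 4 -> [32, -7, 24, 12, 32, 36, 39]
Partition 3: pivot=12 at index 1 -> [-7, 12, 24, 32, 32, 36, 39]
Partition 4: pivot=32 at index 3 -> [-7, 12, 24, 32, 32, 36, 39]


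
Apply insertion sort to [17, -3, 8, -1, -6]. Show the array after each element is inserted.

First element 17 is already 'sorted'
Insert -3: shifted 1 elements -> [-3, 17, 8, -1, -6]
Insert 8: shifted 1 elements -> [-3, 8, 17, -1, -6]
Insert -1: shifted 2 elements -> [-3, -1, 8, 17, -6]
Insert -6: shifted 4 elements -> [-6, -3, -1, 8, 17]


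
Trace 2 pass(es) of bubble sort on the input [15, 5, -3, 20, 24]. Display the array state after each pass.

After pass 1: [5, -3, 15, 20, 24] (2 swaps)
After pass 2: [-3, 5, 15, 20, 24] (1 swaps)
Total swaps: 3


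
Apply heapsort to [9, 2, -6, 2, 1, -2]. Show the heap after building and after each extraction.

Build heap: [9, 2, -2, 2, 1, -6]
Extract 9: [2, 2, -2, -6, 1, 9]
Extract 2: [2, 1, -2, -6, 2, 9]
Extract 2: [1, -6, -2, 2, 2, 9]
Extract 1: [-2, -6, 1, 2, 2, 9]
Extract -2: [-6, -2, 1, 2, 2, 9]


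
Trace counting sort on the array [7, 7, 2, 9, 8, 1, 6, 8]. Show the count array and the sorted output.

Count array: [0, 1, 1, 0, 0, 0, 1, 2, 2, 1]
(count[i] = number of elements equal to i)
Cumulative count: [0, 1, 2, 2, 2, 2, 3, 5, 7, 8]
Sorted: [1, 2, 6, 7, 7, 8, 8, 9]


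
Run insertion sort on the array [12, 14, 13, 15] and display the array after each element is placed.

First element 12 is already 'sorted'
Insert 14: shifted 0 elements -> [12, 14, 13, 15]
Insert 13: shifted 1 elements -> [12, 13, 14, 15]
Insert 15: shifted 0 elements -> [12, 13, 14, 15]


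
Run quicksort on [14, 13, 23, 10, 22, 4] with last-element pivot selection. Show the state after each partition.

Partition 1: pivot=4 at index 0 -> [4, 13, 23, 10, 22, 14]
Partition 2: pivot=14 at index 3 -> [4, 13, 10, 14, 22, 23]
Partition 3: pivot=10 at index 1 -> [4, 10, 13, 14, 22, 23]
Partition 4: pivot=23 at index 5 -> [4, 10, 13, 14, 22, 23]


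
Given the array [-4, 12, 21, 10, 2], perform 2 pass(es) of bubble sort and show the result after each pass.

After pass 1: [-4, 12, 10, 2, 21] (2 swaps)
After pass 2: [-4, 10, 2, 12, 21] (2 swaps)
Total swaps: 4


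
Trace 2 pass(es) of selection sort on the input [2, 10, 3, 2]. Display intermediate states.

Pass 1: Select minimum 2 at index 0, swap -> [2, 10, 3, 2]
Pass 2: Select minimum 2 at index 3, swap -> [2, 2, 3, 10]


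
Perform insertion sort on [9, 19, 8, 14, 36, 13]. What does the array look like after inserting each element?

First element 9 is already 'sorted'
Insert 19: shifted 0 elements -> [9, 19, 8, 14, 36, 13]
Insert 8: shifted 2 elements -> [8, 9, 19, 14, 36, 13]
Insert 14: shifted 1 elements -> [8, 9, 14, 19, 36, 13]
Insert 36: shifted 0 elements -> [8, 9, 14, 19, 36, 13]
Insert 13: shifted 3 elements -> [8, 9, 13, 14, 19, 36]


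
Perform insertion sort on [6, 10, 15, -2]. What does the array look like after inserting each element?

First element 6 is already 'sorted'
Insert 10: shifted 0 elements -> [6, 10, 15, -2]
Insert 15: shifted 0 elements -> [6, 10, 15, -2]
Insert -2: shifted 3 elements -> [-2, 6, 10, 15]


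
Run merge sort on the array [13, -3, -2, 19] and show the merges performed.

Divide and conquer:
  Merge [13] + [-3] -> [-3, 13]
  Merge [-2] + [19] -> [-2, 19]
  Merge [-3, 13] + [-2, 19] -> [-3, -2, 13, 19]


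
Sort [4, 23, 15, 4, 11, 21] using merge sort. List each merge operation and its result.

Divide and conquer:
  Merge [23] + [15] -> [15, 23]
  Merge [4] + [15, 23] -> [4, 15, 23]
  Merge [11] + [21] -> [11, 21]
  Merge [4] + [11, 21] -> [4, 11, 21]
  Merge [4, 15, 23] + [4, 11, 21] -> [4, 4, 11, 15, 21, 23]


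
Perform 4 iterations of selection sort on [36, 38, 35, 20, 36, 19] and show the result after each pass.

Pass 1: Select minimum 19 at index 5, swap -> [19, 38, 35, 20, 36, 36]
Pass 2: Select minimum 20 at index 3, swap -> [19, 20, 35, 38, 36, 36]
Pass 3: Select minimum 35 at index 2, swap -> [19, 20, 35, 38, 36, 36]
Pass 4: Select minimum 36 at index 4, swap -> [19, 20, 35, 36, 38, 36]


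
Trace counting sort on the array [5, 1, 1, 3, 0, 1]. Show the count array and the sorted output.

Count array: [1, 3, 0, 1, 0, 1]
(count[i] = number of elements equal to i)
Cumulative count: [1, 4, 4, 5, 5, 6]
Sorted: [0, 1, 1, 1, 3, 5]


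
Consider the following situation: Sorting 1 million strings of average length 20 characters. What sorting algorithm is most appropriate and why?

Best choice: MSD radix sort or Mergesort
Reason: MSD radix sort is a non-comparison sort that buckets the strings by successive character positions, running in time proportional to the total number of characters examined rather than O(n log n) string comparisons; mergesort is a stable O(n log n)-comparison alternative that works for arbitrary variable-length keys


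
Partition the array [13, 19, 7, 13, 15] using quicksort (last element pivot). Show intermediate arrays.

Partition 1: pivot=15 at index 3 -> [13, 7, 13, 15, 19]
Partition 2: pivot=13 at index 2 -> [13, 7, 13, 15, 19]
Partition 3: pivot=7 at index 0 -> [7, 13, 13, 15, 19]


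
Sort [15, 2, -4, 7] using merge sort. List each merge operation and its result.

Divide and conquer:
  Merge [15] + [2] -> [2, 15]
  Merge [-4] + [7] -> [-4, 7]
  Merge [2, 15] + [-4, 7] -> [-4, 2, 7, 15]


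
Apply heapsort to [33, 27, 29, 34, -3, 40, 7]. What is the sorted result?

Build heap: [40, 34, 33, 27, -3, 29, 7]
Extract 40: [34, 27, 33, 7, -3, 29, 40]
Extract 34: [33, 27, 29, 7, -3, 34, 40]
Extract 33: [29, 27, -3, 7, 33, 34, 40]
Extract 29: [27, 7, -3, 29, 33, 34, 40]
Extract 27: [7, -3, 27, 29, 33, 34, 40]
Extract 7: [-3, 7, 27, 29, 33, 34, 40]


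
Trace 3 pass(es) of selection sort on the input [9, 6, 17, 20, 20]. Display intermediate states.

Pass 1: Select minimum 6 at index 1, swap -> [6, 9, 17, 20, 20]
Pass 2: Select minimum 9 at index 1, swap -> [6, 9, 17, 20, 20]
Pass 3: Select minimum 17 at index 2, swap -> [6, 9, 17, 20, 20]


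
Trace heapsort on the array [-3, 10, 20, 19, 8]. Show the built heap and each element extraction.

Build heap: [20, 19, -3, 10, 8]
Extract 20: [19, 10, -3, 8, 20]
Extract 19: [10, 8, -3, 19, 20]
Extract 10: [8, -3, 10, 19, 20]
Extract 8: [-3, 8, 10, 19, 20]


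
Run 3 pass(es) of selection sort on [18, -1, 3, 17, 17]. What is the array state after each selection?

Pass 1: Select minimum -1 at index 1, swap -> [-1, 18, 3, 17, 17]
Pass 2: Select minimum 3 at index 2, swap -> [-1, 3, 18, 17, 17]
Pass 3: Select minimum 17 at index 3, swap -> [-1, 3, 17, 18, 17]


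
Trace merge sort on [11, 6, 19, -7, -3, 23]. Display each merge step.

Divide and conquer:
  Merge [6] + [19] -> [6, 19]
  Merge [11] + [6, 19] -> [6, 11, 19]
  Merge [-3] + [23] -> [-3, 23]
  Merge [-7] + [-3, 23] -> [-7, -3, 23]
  Merge [6, 11, 19] + [-7, -3, 23] -> [-7, -3, 6, 11, 19, 23]


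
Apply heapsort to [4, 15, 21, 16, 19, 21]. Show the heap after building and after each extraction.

Build heap: [21, 19, 21, 16, 15, 4]
Extract 21: [21, 19, 4, 16, 15, 21]
Extract 21: [19, 16, 4, 15, 21, 21]
Extract 19: [16, 15, 4, 19, 21, 21]
Extract 16: [15, 4, 16, 19, 21, 21]
Extract 15: [4, 15, 16, 19, 21, 21]


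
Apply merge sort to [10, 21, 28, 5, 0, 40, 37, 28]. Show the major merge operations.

Divide and conquer:
  Merge [10] + [21] -> [10, 21]
  Merge [28] + [5] -> [5, 28]
  Merge [10, 21] + [5, 28] -> [5, 10, 21, 28]
  Merge [0] + [40] -> [0, 40]
  Merge [37] + [28] -> [28, 37]
  Merge [0, 40] + [28, 37] -> [0, 28, 37, 40]
  Merge [5, 10, 21, 28] + [0, 28, 37, 40] -> [0, 5, 10, 21, 28, 28, 37, 40]


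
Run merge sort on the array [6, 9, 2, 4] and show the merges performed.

Divide and conquer:
  Merge [6] + [9] -> [6, 9]
  Merge [2] + [4] -> [2, 4]
  Merge [6, 9] + [2, 4] -> [2, 4, 6, 9]


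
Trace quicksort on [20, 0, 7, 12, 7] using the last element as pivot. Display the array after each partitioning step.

Partition 1: pivot=7 at index 2 -> [0, 7, 7, 12, 20]
Partition 2: pivot=7 at index 1 -> [0, 7, 7, 12, 20]
Partition 3: pivot=20 at index 4 -> [0, 7, 7, 12, 20]


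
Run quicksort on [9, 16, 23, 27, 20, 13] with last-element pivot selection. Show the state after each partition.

Partition 1: pivot=13 at index 1 -> [9, 13, 23, 27, 20, 16]
Partition 2: pivot=16 at index 2 -> [9, 13, 16, 27, 20, 23]
Partition 3: pivot=23 at index 4 -> [9, 13, 16, 20, 23, 27]


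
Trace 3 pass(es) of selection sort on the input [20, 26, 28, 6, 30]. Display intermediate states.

Pass 1: Select minimum 6 at index 3, swap -> [6, 26, 28, 20, 30]
Pass 2: Select minimum 20 at index 3, swap -> [6, 20, 28, 26, 30]
Pass 3: Select minimum 26 at index 3, swap -> [6, 20, 26, 28, 30]


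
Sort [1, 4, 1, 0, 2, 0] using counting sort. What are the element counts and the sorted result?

Count array: [2, 2, 1, 0, 1]
(count[i] = number of elements equal to i)
Cumulative count: [2, 4, 5, 5, 6]
Sorted: [0, 0, 1, 1, 2, 4]


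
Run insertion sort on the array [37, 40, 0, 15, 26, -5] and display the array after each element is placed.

First element 37 is already 'sorted'
Insert 40: shifted 0 elements -> [37, 40, 0, 15, 26, -5]
Insert 0: shifted 2 elements -> [0, 37, 40, 15, 26, -5]
Insert 15: shifted 2 elements -> [0, 15, 37, 40, 26, -5]
Insert 26: shifted 2 elements -> [0, 15, 26, 37, 40, -5]
Insert -5: shifted 5 elements -> [-5, 0, 15, 26, 37, 40]


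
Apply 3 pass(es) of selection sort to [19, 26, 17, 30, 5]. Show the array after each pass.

Pass 1: Select minimum 5 at index 4, swap -> [5, 26, 17, 30, 19]
Pass 2: Select minimum 17 at index 2, swap -> [5, 17, 26, 30, 19]
Pass 3: Select minimum 19 at index 4, swap -> [5, 17, 19, 30, 26]


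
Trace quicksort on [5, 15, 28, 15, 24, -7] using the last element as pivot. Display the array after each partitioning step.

Partition 1: pivot=-7 at index 0 -> [-7, 15, 28, 15, 24, 5]
Partition 2: pivot=5 at index 1 -> [-7, 5, 28, 15, 24, 15]
Partition 3: pivot=15 at index 3 -> [-7, 5, 15, 15, 24, 28]
Partition 4: pivot=28 at index 5 -> [-7, 5, 15, 15, 24, 28]


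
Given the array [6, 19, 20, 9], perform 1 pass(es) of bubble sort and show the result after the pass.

After pass 1: [6, 19, 9, 20] (1 swaps)
Total swaps: 1


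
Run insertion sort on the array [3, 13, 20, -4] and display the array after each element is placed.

First element 3 is already 'sorted'
Insert 13: shifted 0 elements -> [3, 13, 20, -4]
Insert 20: shifted 0 elements -> [3, 13, 20, -4]
Insert -4: shifted 3 elements -> [-4, 3, 13, 20]


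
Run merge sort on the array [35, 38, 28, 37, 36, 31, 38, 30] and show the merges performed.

Divide and conquer:
  Merge [35] + [38] -> [35, 38]
  Merge [28] + [37] -> [28, 37]
  Merge [35, 38] + [28, 37] -> [28, 35, 37, 38]
  Merge [36] + [31] -> [31, 36]
  Merge [38] + [30] -> [30, 38]
  Merge [31, 36] + [30, 38] -> [30, 31, 36, 38]
  Merge [28, 35, 37, 38] + [30, 31, 36, 38] -> [28, 30, 31, 35, 36, 37, 38, 38]


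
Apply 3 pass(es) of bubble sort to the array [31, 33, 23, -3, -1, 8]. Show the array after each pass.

After pass 1: [31, 23, -3, -1, 8, 33] (4 swaps)
After pass 2: [23, -3, -1, 8, 31, 33] (4 swaps)
After pass 3: [-3, -1, 8, 23, 31, 33] (3 swaps)
Total swaps: 11


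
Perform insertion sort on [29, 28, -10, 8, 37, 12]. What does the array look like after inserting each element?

First element 29 is already 'sorted'
Insert 28: shifted 1 elements -> [28, 29, -10, 8, 37, 12]
Insert -10: shifted 2 elements -> [-10, 28, 29, 8, 37, 12]
Insert 8: shifted 2 elements -> [-10, 8, 28, 29, 37, 12]
Insert 37: shifted 0 elements -> [-10, 8, 28, 29, 37, 12]
Insert 12: shifted 3 elements -> [-10, 8, 12, 28, 29, 37]


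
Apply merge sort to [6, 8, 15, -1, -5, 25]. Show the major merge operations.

Divide and conquer:
  Merge [8] + [15] -> [8, 15]
  Merge [6] + [8, 15] -> [6, 8, 15]
  Merge [-5] + [25] -> [-5, 25]
  Merge [-1] + [-5, 25] -> [-5, -1, 25]
  Merge [6, 8, 15] + [-5, -1, 25] -> [-5, -1, 6, 8, 15, 25]


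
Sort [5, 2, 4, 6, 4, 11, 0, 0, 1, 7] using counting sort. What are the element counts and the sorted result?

Count array: [2, 1, 1, 0, 2, 1, 1, 1, 0, 0, 0, 1]
(count[i] = number of elements equal to i)
Cumulative count: [2, 3, 4, 4, 6, 7, 8, 9, 9, 9, 9, 10]
Sorted: [0, 0, 1, 2, 4, 4, 5, 6, 7, 11]


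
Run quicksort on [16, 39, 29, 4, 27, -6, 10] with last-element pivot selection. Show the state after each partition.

Partition 1: pivot=10 at index 2 -> [4, -6, 10, 16, 27, 39, 29]
Partition 2: pivot=-6 at index 0 -> [-6, 4, 10, 16, 27, 39, 29]
Partition 3: pivot=29 at index 5 -> [-6, 4, 10, 16, 27, 29, 39]
Partition 4: pivot=27 at index 4 -> [-6, 4, 10, 16, 27, 29, 39]


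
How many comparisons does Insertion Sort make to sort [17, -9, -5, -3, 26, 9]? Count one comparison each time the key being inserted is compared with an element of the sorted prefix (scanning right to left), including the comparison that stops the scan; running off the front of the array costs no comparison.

Insert -9: 17 > -9 (shift), reached front = 1 comparison(s) -> [-9, 17, -5, -3, 26, 9]
Insert -5: 17 > -5 (shift), -9 <= -5 (stop) = 2 comparison(s) -> [-9, -5, 17, -3, 26, 9]
Insert -3: 17 > -3 (shift), -5 <= -3 (stop) = 2 comparison(s) -> [-9, -5, -3, 17, 26, 9]
Insert 26: 17 <= 26 (stop) = 1 comparison(s) -> [-9, -5, -3, 17, 26, 9]
Insert 9: 26 > 9 (shift), 17 > 9 (shift), -3 <= 9 (stop) = 3 comparison(s) -> [-9, -5, -3, 9, 17, 26]
Total comparisons: 1 + 2 + 2 + 1 + 3 = 9


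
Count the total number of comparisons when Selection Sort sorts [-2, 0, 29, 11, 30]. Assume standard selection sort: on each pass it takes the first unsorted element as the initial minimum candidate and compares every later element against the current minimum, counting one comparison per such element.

Pass 1: scan indices 1..4 for the minimum = 4 comparison(s); min is -2, place at index 0 -> [-2, 0, 29, 11, 30]
Pass 2: scan indices 2..4 for the minimum = 3 comparison(s); min is 0, place at index 1 -> [-2, 0, 29, 11, 30]
Pass 3: scan indices 3..4 for the minimum = 2 comparison(s); min is 11, place at index 2 -> [-2, 0, 11, 29, 30]
Pass 4: scan indices 4..4 for the minimum = 1 comparison(s); min is 29, place at index 3 -> [-2, 0, 11, 29, 30]
Selection sort always scans the whole unsorted suffix, so the count is (n-1) + (n-2) + ... + 1 = n(n-1)/2 = 5*4/2 = 10 regardless of the input order.
Total comparisons: 4 + 3 + 2 + 1 = 10


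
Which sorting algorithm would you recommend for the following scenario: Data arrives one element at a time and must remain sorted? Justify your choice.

Best choice: Insertion sort
Reason: Insertion sort naturally handles online/streaming input by inserting each new element into sorted position


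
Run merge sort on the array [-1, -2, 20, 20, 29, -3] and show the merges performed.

Divide and conquer:
  Merge [-2] + [20] -> [-2, 20]
  Merge [-1] + [-2, 20] -> [-2, -1, 20]
  Merge [29] + [-3] -> [-3, 29]
  Merge [20] + [-3, 29] -> [-3, 20, 29]
  Merge [-2, -1, 20] + [-3, 20, 29] -> [-3, -2, -1, 20, 20, 29]


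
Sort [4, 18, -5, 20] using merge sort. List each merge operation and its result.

Divide and conquer:
  Merge [4] + [18] -> [4, 18]
  Merge [-5] + [20] -> [-5, 20]
  Merge [4, 18] + [-5, 20] -> [-5, 4, 18, 20]


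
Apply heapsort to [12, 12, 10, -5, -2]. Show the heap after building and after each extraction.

Build heap: [12, 12, 10, -5, -2]
Extract 12: [12, -2, 10, -5, 12]
Extract 12: [10, -2, -5, 12, 12]
Extract 10: [-2, -5, 10, 12, 12]
Extract -2: [-5, -2, 10, 12, 12]


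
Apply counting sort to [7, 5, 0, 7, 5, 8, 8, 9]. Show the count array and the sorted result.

Count array: [1, 0, 0, 0, 0, 2, 0, 2, 2, 1]
(count[i] = number of elements equal to i)
Cumulative count: [1, 1, 1, 1, 1, 3, 3, 5, 7, 8]
Sorted: [0, 5, 5, 7, 7, 8, 8, 9]


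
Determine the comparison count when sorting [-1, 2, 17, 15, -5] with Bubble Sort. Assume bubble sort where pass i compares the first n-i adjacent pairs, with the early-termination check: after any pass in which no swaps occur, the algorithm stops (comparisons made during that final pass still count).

Pass 1: compare adjacent pairs (0,1)..(3,4) = 4 comparison(s), 2 swap(s) -> [-1, 2, 15, -5, 17]
Pass 2: compare adjacent pairs (0,1)..(2,3) = 3 comparison(s), 1 swap(s) -> [-1, 2, -5, 15, 17]
Pass 3: compare adjacent pairs (0,1)..(1,2) = 2 comparison(s), 1 swap(s) -> [-1, -5, 2, 15, 17]
Pass 4: compare adjacent pairs (0,1)..(0,1) = 1 comparison(s), 1 swap(s) -> [-5, -1, 2, 15, 17]
Every pass made at least one swap, so all n-1 passes run.
Total comparisons: 4 + 3 + 2 + 1 = 10


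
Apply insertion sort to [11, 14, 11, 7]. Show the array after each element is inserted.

First element 11 is already 'sorted'
Insert 14: shifted 0 elements -> [11, 14, 11, 7]
Insert 11: shifted 1 elements -> [11, 11, 14, 7]
Insert 7: shifted 3 elements -> [7, 11, 11, 14]


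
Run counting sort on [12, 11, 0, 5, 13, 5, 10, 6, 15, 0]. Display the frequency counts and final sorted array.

Count array: [2, 0, 0, 0, 0, 2, 1, 0, 0, 0, 1, 1, 1, 1, 0, 1]
(count[i] = number of elements equal to i)
Cumulative count: [2, 2, 2, 2, 2, 4, 5, 5, 5, 5, 6, 7, 8, 9, 9, 10]
Sorted: [0, 0, 5, 5, 6, 10, 11, 12, 13, 15]


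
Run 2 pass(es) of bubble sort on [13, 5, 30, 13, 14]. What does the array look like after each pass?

After pass 1: [5, 13, 13, 14, 30] (3 swaps)
After pass 2: [5, 13, 13, 14, 30] (0 swaps)
Total swaps: 3


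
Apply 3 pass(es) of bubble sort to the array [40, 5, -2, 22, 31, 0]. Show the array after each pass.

After pass 1: [5, -2, 22, 31, 0, 40] (5 swaps)
After pass 2: [-2, 5, 22, 0, 31, 40] (2 swaps)
After pass 3: [-2, 5, 0, 22, 31, 40] (1 swaps)
Total swaps: 8


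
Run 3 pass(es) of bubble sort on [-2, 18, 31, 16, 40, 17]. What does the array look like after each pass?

After pass 1: [-2, 18, 16, 31, 17, 40] (2 swaps)
After pass 2: [-2, 16, 18, 17, 31, 40] (2 swaps)
After pass 3: [-2, 16, 17, 18, 31, 40] (1 swaps)
Total swaps: 5


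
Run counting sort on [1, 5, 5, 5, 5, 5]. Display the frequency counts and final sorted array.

Count array: [0, 1, 0, 0, 0, 5]
(count[i] = number of elements equal to i)
Cumulative count: [0, 1, 1, 1, 1, 6]
Sorted: [1, 5, 5, 5, 5, 5]


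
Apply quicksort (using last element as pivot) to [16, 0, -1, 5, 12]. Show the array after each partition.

Partition 1: pivot=12 at index 3 -> [0, -1, 5, 12, 16]
Partition 2: pivot=5 at index 2 -> [0, -1, 5, 12, 16]
Partition 3: pivot=-1 at index 0 -> [-1, 0, 5, 12, 16]


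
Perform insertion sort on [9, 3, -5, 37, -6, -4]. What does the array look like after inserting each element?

First element 9 is already 'sorted'
Insert 3: shifted 1 elements -> [3, 9, -5, 37, -6, -4]
Insert -5: shifted 2 elements -> [-5, 3, 9, 37, -6, -4]
Insert 37: shifted 0 elements -> [-5, 3, 9, 37, -6, -4]
Insert -6: shifted 4 elements -> [-6, -5, 3, 9, 37, -4]
Insert -4: shifted 3 elements -> [-6, -5, -4, 3, 9, 37]


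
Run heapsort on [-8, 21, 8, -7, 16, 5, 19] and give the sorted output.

Build heap: [21, 16, 19, -7, -8, 5, 8]
Extract 21: [19, 16, 8, -7, -8, 5, 21]
Extract 19: [16, 5, 8, -7, -8, 19, 21]
Extract 16: [8, 5, -8, -7, 16, 19, 21]
Extract 8: [5, -7, -8, 8, 16, 19, 21]
Extract 5: [-7, -8, 5, 8, 16, 19, 21]
Extract -7: [-8, -7, 5, 8, 16, 19, 21]


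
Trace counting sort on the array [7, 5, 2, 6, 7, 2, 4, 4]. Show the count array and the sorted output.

Count array: [0, 0, 2, 0, 2, 1, 1, 2]
(count[i] = number of elements equal to i)
Cumulative count: [0, 0, 2, 2, 4, 5, 6, 8]
Sorted: [2, 2, 4, 4, 5, 6, 7, 7]


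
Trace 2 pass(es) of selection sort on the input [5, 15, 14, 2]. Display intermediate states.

Pass 1: Select minimum 2 at index 3, swap -> [2, 15, 14, 5]
Pass 2: Select minimum 5 at index 3, swap -> [2, 5, 14, 15]


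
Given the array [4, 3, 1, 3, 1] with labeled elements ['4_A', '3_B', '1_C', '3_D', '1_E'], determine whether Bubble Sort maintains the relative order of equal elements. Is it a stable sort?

Trace Bubble Sort on the labeled array (the key is the number; the letter only tracks identity):
  After pass 1: [3_B, 1_C, 3_D, 1_E, 4_A]
  After pass 2: [1_C, 3_B, 1_E, 3_D, 4_A]
  After pass 3: [1_C, 1_E, 3_B, 3_D, 4_A]
  After pass 4: [1_C, 1_E, 3_B, 3_D, 4_A] (no swaps, done)
Final order: [1_C, 1_E, 3_B, 3_D, 4_A]
Equal keys:
  value 1: originally 1_C, 1_E; after sorting 1_C, 1_E -> order preserved
  value 3: originally 3_B, 3_D; after sorting 3_B, 3_D -> order preserved
All equal keys kept their original relative order. Bubble Sort is stable: it only swaps adjacent elements when the left one is strictly greater, so equal keys never move past each other.
Answer: Stable


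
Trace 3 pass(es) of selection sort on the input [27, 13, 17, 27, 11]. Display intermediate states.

Pass 1: Select minimum 11 at index 4, swap -> [11, 13, 17, 27, 27]
Pass 2: Select minimum 13 at index 1, swap -> [11, 13, 17, 27, 27]
Pass 3: Select minimum 17 at index 2, swap -> [11, 13, 17, 27, 27]


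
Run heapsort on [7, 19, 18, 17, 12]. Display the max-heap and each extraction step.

Build heap: [19, 17, 18, 7, 12]
Extract 19: [18, 17, 12, 7, 19]
Extract 18: [17, 7, 12, 18, 19]
Extract 17: [12, 7, 17, 18, 19]
Extract 12: [7, 12, 17, 18, 19]


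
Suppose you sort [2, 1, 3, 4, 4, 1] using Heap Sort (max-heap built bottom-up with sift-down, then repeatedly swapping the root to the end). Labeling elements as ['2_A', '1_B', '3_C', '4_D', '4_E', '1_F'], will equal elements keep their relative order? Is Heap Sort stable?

Trace Heap Sort on the labeled array (the key is the number; the letter only tracks identity):
  Build max-heap: [4_D, 4_E, 3_C, 1_B, 2_A, 1_F]
  Swap root 4_D to index 5, re-heapify first 5 -> [4_E, 2_A, 3_C, 1_B, 1_F, 4_D]
  Swap root 4_E to index 4, re-heapify first 4 -> [3_C, 2_A, 1_F, 1_B, 4_E, 4_D]
  Swap root 3_C to index 3, re-heapify first 3 -> [2_A, 1_B, 1_F, 3_C, 4_E, 4_D]
  Swap root 2_A to index 2, re-heapify first 2 -> [1_F, 1_B, 2_A, 3_C, 4_E, 4_D]
  Swap root 1_F to index 1, re-heapify first 1 -> [1_B, 1_F, 2_A, 3_C, 4_E, 4_D]
Final order: [1_B, 1_F, 2_A, 3_C, 4_E, 4_D]
Equal keys:
  value 1: originally 1_B, 1_F; after sorting 1_B, 1_F -> order preserved
  value 4: originally 4_D, 4_E; after sorting 4_E, 4_D -> order changed
Equal keys were reordered, so Heap Sort is not stable: heap construction and root-to-end swaps move elements without regard to the original order of equal keys. (One such input is enough; an unstable sort may happen to preserve order on other inputs, but it gives no guarantee.)
Answer: Not stable


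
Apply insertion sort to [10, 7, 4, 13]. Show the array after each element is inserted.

First element 10 is already 'sorted'
Insert 7: shifted 1 elements -> [7, 10, 4, 13]
Insert 4: shifted 2 elements -> [4, 7, 10, 13]
Insert 13: shifted 0 elements -> [4, 7, 10, 13]


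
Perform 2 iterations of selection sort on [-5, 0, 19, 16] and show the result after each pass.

Pass 1: Select minimum -5 at index 0, swap -> [-5, 0, 19, 16]
Pass 2: Select minimum 0 at index 1, swap -> [-5, 0, 19, 16]


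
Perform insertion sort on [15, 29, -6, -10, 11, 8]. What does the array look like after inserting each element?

First element 15 is already 'sorted'
Insert 29: shifted 0 elements -> [15, 29, -6, -10, 11, 8]
Insert -6: shifted 2 elements -> [-6, 15, 29, -10, 11, 8]
Insert -10: shifted 3 elements -> [-10, -6, 15, 29, 11, 8]
Insert 11: shifted 2 elements -> [-10, -6, 11, 15, 29, 8]
Insert 8: shifted 3 elements -> [-10, -6, 8, 11, 15, 29]


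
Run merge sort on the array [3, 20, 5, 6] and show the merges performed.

Divide and conquer:
  Merge [3] + [20] -> [3, 20]
  Merge [5] + [6] -> [5, 6]
  Merge [3, 20] + [5, 6] -> [3, 5, 6, 20]


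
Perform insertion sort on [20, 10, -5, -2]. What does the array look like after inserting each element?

First element 20 is already 'sorted'
Insert 10: shifted 1 elements -> [10, 20, -5, -2]
Insert -5: shifted 2 elements -> [-5, 10, 20, -2]
Insert -2: shifted 2 elements -> [-5, -2, 10, 20]


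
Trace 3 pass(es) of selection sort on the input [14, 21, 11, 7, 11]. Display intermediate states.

Pass 1: Select minimum 7 at index 3, swap -> [7, 21, 11, 14, 11]
Pass 2: Select minimum 11 at index 2, swap -> [7, 11, 21, 14, 11]
Pass 3: Select minimum 11 at index 4, swap -> [7, 11, 11, 14, 21]


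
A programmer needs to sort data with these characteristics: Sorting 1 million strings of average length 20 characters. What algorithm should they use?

Best choice: MSD radix sort or Mergesort
Reason: MSD radix sort is a non-comparison sort that buckets the strings by successive character positions, running in time proportional to the total number of characters examined rather than O(n log n) string comparisons; mergesort is a stable O(n log n)-comparison alternative that works for arbitrary variable-length keys


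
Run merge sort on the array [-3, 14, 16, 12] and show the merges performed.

Divide and conquer:
  Merge [-3] + [14] -> [-3, 14]
  Merge [16] + [12] -> [12, 16]
  Merge [-3, 14] + [12, 16] -> [-3, 12, 14, 16]


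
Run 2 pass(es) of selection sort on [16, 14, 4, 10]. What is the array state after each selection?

Pass 1: Select minimum 4 at index 2, swap -> [4, 14, 16, 10]
Pass 2: Select minimum 10 at index 3, swap -> [4, 10, 16, 14]


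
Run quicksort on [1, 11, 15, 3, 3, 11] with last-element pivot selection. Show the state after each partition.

Partition 1: pivot=11 at index 4 -> [1, 11, 3, 3, 11, 15]
Partition 2: pivot=3 at index 2 -> [1, 3, 3, 11, 11, 15]
Partition 3: pivot=3 at index 1 -> [1, 3, 3, 11, 11, 15]


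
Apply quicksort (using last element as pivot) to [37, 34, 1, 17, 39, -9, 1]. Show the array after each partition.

Partition 1: pivot=1 at index 2 -> [1, -9, 1, 17, 39, 34, 37]
Partition 2: pivot=-9 at index 0 -> [-9, 1, 1, 17, 39, 34, 37]
Partition 3: pivot=37 at index 5 -> [-9, 1, 1, 17, 34, 37, 39]
Partition 4: pivot=34 at index 4 -> [-9, 1, 1, 17, 34, 37, 39]


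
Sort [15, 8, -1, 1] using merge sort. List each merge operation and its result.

Divide and conquer:
  Merge [15] + [8] -> [8, 15]
  Merge [-1] + [1] -> [-1, 1]
  Merge [8, 15] + [-1, 1] -> [-1, 1, 8, 15]


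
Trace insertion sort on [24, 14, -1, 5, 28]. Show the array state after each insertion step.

First element 24 is already 'sorted'
Insert 14: shifted 1 elements -> [14, 24, -1, 5, 28]
Insert -1: shifted 2 elements -> [-1, 14, 24, 5, 28]
Insert 5: shifted 2 elements -> [-1, 5, 14, 24, 28]
Insert 28: shifted 0 elements -> [-1, 5, 14, 24, 28]


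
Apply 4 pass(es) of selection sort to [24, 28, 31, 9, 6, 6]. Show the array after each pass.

Pass 1: Select minimum 6 at index 4, swap -> [6, 28, 31, 9, 24, 6]
Pass 2: Select minimum 6 at index 5, swap -> [6, 6, 31, 9, 24, 28]
Pass 3: Select minimum 9 at index 3, swap -> [6, 6, 9, 31, 24, 28]
Pass 4: Select minimum 24 at index 4, swap -> [6, 6, 9, 24, 31, 28]


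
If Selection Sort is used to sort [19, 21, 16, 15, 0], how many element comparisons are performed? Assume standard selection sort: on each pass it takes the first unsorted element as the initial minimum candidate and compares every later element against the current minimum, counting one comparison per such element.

Pass 1: scan indices 1..4 for the minimum = 4 comparison(s); min is 0, place at index 0 -> [0, 21, 16, 15, 19]
Pass 2: scan indices 2..4 for the minimum = 3 comparison(s); min is 15, place at index 1 -> [0, 15, 16, 21, 19]
Pass 3: scan indices 3..4 for the minimum = 2 comparison(s); min is 16, place at index 2 -> [0, 15, 16, 21, 19]
Pass 4: scan indices 4..4 for the minimum = 1 comparison(s); min is 19, place at index 3 -> [0, 15, 16, 19, 21]
Selection sort always scans the whole unsorted suffix, so the count is (n-1) + (n-2) + ... + 1 = n(n-1)/2 = 5*4/2 = 10 regardless of the input order.
Total comparisons: 4 + 3 + 2 + 1 = 10


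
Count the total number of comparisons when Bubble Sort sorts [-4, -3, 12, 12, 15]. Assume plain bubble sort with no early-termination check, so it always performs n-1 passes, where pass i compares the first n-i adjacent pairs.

Pass 1: compare adjacent pairs (0,1)..(3,4) = 4 comparison(s), 0 swap(s) -> [-4, -3, 12, 12, 15]
Pass 2: compare adjacent pairs (0,1)..(2,3) = 3 comparison(s), 0 swap(s) -> [-4, -3, 12, 12, 15]
Pass 3: compare adjacent pairs (0,1)..(1,2) = 2 comparison(s), 0 swap(s) -> [-4, -3, 12, 12, 15]
Pass 4: compare adjacent pairs (0,1)..(0,1) = 1 comparison(s), 0 swap(s) -> [-4, -3, 12, 12, 15]
Total comparisons: 4 + 3 + 2 + 1 = 10


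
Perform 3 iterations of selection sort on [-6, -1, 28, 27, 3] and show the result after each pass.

Pass 1: Select minimum -6 at index 0, swap -> [-6, -1, 28, 27, 3]
Pass 2: Select minimum -1 at index 1, swap -> [-6, -1, 28, 27, 3]
Pass 3: Select minimum 3 at index 4, swap -> [-6, -1, 3, 27, 28]


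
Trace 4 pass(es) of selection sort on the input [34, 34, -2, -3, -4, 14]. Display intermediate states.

Pass 1: Select minimum -4 at index 4, swap -> [-4, 34, -2, -3, 34, 14]
Pass 2: Select minimum -3 at index 3, swap -> [-4, -3, -2, 34, 34, 14]
Pass 3: Select minimum -2 at index 2, swap -> [-4, -3, -2, 34, 34, 14]
Pass 4: Select minimum 14 at index 5, swap -> [-4, -3, -2, 14, 34, 34]


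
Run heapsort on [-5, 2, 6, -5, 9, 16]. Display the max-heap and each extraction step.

Build heap: [16, 9, 6, -5, 2, -5]
Extract 16: [9, 2, 6, -5, -5, 16]
Extract 9: [6, 2, -5, -5, 9, 16]
Extract 6: [2, -5, -5, 6, 9, 16]
Extract 2: [-5, -5, 2, 6, 9, 16]
Extract -5: [-5, -5, 2, 6, 9, 16]


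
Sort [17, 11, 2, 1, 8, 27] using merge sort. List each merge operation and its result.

Divide and conquer:
  Merge [11] + [2] -> [2, 11]
  Merge [17] + [2, 11] -> [2, 11, 17]
  Merge [8] + [27] -> [8, 27]
  Merge [1] + [8, 27] -> [1, 8, 27]
  Merge [2, 11, 17] + [1, 8, 27] -> [1, 2, 8, 11, 17, 27]


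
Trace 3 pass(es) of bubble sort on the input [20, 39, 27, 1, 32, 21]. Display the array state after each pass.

After pass 1: [20, 27, 1, 32, 21, 39] (4 swaps)
After pass 2: [20, 1, 27, 21, 32, 39] (2 swaps)
After pass 3: [1, 20, 21, 27, 32, 39] (2 swaps)
Total swaps: 8


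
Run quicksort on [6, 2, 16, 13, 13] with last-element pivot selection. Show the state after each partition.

Partition 1: pivot=13 at index 3 -> [6, 2, 13, 13, 16]
Partition 2: pivot=13 at index 2 -> [6, 2, 13, 13, 16]
Partition 3: pivot=2 at index 0 -> [2, 6, 13, 13, 16]
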